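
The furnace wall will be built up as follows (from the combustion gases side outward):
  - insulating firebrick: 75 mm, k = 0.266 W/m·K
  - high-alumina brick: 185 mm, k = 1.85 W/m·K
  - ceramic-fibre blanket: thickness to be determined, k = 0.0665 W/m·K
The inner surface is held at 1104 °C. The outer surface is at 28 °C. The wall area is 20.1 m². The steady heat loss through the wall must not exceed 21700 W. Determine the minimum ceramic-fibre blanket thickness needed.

Series thermal resistances:
R_insulating firebrick = L/(kA) = 0.075/(0.266×20.1) = 0.01403 K/W
R_high-alumina brick = L/(kA) = 0.185/(1.85×20.1) = 0.004975 K/W
Sum of the known resistances R_other = 0.019 K/W
Required total resistance R_tot = ΔT/Q_allow = 1076/21700 = 0.04959 K/W
R_ceramic-fibre blanket = R_tot − R_other = 0.03058 K/W
L = R·k·A = 0.03058×0.0665×20.1

L ≈ 40.9 mm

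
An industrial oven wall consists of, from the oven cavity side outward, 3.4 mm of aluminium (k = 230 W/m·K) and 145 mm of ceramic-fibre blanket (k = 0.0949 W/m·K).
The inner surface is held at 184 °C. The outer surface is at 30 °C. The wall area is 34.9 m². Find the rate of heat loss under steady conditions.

Series thermal resistances:
R_aluminium = L/(kA) = 0.0034/(230×34.9) = 4.236×10^-7 K/W
R_ceramic-fibre blanket = L/(kA) = 0.145/(0.0949×34.9) = 0.04378 K/W
R_total = 0.04378 K/W
Q = ΔT / R_total = 154 / 0.04378

Q ≈ 3520 W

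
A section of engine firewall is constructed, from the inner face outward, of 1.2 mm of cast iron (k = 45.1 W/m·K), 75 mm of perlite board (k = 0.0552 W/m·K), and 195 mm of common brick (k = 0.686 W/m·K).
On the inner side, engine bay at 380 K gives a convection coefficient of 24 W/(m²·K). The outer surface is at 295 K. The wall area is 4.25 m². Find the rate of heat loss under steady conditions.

Q ≈ 214 W

Model the wall as resistances in series:
R_inner film = 1/(h_i·A) = 1/(24×4.25) = 0.009804 K/W
R_cast iron = L/(kA) = 0.0012/(45.1×4.25) = 6.261×10^-6 K/W
R_perlite board = L/(kA) = 0.075/(0.0552×4.25) = 0.3197 K/W
R_common brick = L/(kA) = 0.195/(0.686×4.25) = 0.06688 K/W
R_total = 0.3964 K/W
Q = ΔT / R_total = 85 / 0.3964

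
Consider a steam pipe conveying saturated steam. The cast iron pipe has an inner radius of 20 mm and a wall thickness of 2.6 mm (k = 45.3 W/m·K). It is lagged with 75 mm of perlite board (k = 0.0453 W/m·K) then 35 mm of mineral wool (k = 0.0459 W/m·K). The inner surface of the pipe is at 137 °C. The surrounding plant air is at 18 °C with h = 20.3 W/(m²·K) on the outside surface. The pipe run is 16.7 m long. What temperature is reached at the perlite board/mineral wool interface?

T ≈ 39.3 °C

Per-layer cylindrical resistances, series-summed:
R_cast iron pipe wall = ln(22.6/20)/(2π×45.3×16.7) = 2.571×10^-5 K/W
R_perlite board = ln(97.6/22.6)/(2π×0.0453×16.7) = 0.3078 K/W
R_mineral wool = ln(132.6/97.6)/(2π×0.0459×16.7) = 0.06363 K/W
R_outer film = 1/(h_o·2πr_oL) = 1/(20.3×2π×0.1326×16.7) = 0.00354 K/W
R_total = 0.375 K/W
Q = ΔT/R_total = 119/0.375
Q = 317 W
T_interface = T_inner − Q·ΣR(inner→interface) = 137 − 317×0.3078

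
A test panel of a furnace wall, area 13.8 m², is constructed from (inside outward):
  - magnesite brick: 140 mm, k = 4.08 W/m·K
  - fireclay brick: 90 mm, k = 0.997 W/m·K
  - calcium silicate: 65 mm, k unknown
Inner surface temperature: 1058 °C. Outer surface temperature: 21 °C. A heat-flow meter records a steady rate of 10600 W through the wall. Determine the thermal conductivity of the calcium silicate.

k ≈ 0.053 W/(m·K)

Thermal resistances in series:
R_magnesite brick = L/(kA) = 0.14/(4.08×13.8) = 0.002487 K/W
R_fireclay brick = L/(kA) = 0.09/(0.997×13.8) = 0.006541 K/W
Sum of known resistances R_other = 0.009028 K/W
Total R = ΔT/Q = 1037/10600 = 0.09783 K/W
R_calcium silicate = R_total − R_other = 0.0888 K/W
k = L/(R·A) = 0.065/(0.0888×13.8)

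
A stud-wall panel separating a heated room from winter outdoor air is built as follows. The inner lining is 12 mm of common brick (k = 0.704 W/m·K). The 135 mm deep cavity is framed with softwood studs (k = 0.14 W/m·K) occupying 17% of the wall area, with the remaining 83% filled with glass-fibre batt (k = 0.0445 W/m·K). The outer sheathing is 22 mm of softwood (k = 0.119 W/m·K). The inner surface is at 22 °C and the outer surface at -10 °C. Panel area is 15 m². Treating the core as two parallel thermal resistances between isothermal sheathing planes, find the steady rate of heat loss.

Sheathing layers in series; stud and cavity paths in parallel between them.
R_inner = 0.012/(0.704×15) = 0.001136 K/W
R_stud  = 0.135/(0.14×0.17×15) = 0.3782 K/W
R_cav   = 0.135/(0.0445×0.83×15) = 0.2437 K/W
1/R_core = 1/R_stud + 1/R_cav → R_core = 0.1482 K/W
R_outer = 0.022/(0.119×15) = 0.01232 K/W
R_total = 0.1616 K/W
Q = ΔT/R_total = 32/0.1616

Q ≈ 198 W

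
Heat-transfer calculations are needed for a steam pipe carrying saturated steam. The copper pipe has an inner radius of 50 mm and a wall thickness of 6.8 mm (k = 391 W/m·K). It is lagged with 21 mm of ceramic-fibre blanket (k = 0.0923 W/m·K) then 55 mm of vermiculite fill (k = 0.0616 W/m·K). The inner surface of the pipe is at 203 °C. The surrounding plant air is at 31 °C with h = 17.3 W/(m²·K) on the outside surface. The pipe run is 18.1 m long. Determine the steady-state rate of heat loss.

Treating each annulus and film as a series resistance:
R_copper pipe wall = ln(56.8/50)/(2π×391×18.1) = 2.868×10^-6 K/W
R_ceramic-fibre blanket = ln(77.8/56.8)/(2π×0.0923×18.1) = 0.02997 K/W
R_vermiculite fill = ln(132.8/77.8)/(2π×0.0616×18.1) = 0.07633 K/W
R_outer film = 1/(h_o·2πr_oL) = 1/(17.3×2π×0.1328×18.1) = 0.003827 K/W
R_total = 0.1101 K/W
Q = ΔT/R_total = 172/0.1101

Q ≈ 1560 W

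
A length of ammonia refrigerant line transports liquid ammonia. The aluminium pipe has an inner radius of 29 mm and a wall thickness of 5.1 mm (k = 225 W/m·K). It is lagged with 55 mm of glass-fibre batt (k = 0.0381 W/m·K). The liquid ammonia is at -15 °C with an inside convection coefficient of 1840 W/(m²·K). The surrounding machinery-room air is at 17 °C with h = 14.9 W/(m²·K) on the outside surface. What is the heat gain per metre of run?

q′ ≈ 7.74 W/m

Radial resistances (cylindrical: R_cond = ln(r_o/r_i)/(2πkL), R_conv = 1/(h·2πrL)):
R_inner film = 1/(h_i·2πr₁L) = 1/(1840×2π×0.029×1) = 0.002983 K/W
R_aluminium pipe wall = ln(34.1/29)/(2π×225×1) = 1.146×10^-4 K/W
R_glass-fibre batt = ln(89.1/34.1)/(2π×0.0381×1) = 4.012 K/W
R_outer film = 1/(h_o·2πr_oL) = 1/(14.9×2π×0.0891×1) = 0.1199 K/W
R_total = 4.135 K/W
Q = ΔT/R_total = 32/4.135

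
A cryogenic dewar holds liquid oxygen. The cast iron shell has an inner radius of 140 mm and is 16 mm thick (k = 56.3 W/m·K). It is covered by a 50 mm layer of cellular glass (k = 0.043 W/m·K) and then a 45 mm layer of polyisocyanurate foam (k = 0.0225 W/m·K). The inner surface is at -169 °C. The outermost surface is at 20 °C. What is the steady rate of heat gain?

Radial (spherical) resistances in series:
R_cast iron shell = (1/0.14 − 1/0.156)/(4π×56.3) = 0.001035 K/W
R_cellular glass = (1/0.156 − 1/0.206)/(4π×0.043) = 2.879 K/W
R_polyisocyanurate foam = (1/0.206 − 1/0.251)/(4π×0.0225) = 3.078 K/W
R_total = 5.958 K/W
Q = ΔT/R_total = 189/5.958

Q ≈ 31.7 W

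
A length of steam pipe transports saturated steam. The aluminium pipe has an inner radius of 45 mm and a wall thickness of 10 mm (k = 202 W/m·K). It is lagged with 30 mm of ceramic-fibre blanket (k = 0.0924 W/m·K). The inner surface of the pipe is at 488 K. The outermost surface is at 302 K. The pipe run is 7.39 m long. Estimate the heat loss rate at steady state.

For a radial system each layer contributes R = ln(r_out/r_in)/(2πkL); films add R = 1/(hA).
R_aluminium pipe wall = ln(55/45)/(2π×202×7.39) = 2.139×10^-5 K/W
R_ceramic-fibre blanket = ln(85/55)/(2π×0.0924×7.39) = 0.1015 K/W
R_total = 0.1015 K/W
Q = ΔT/R_total = 186/0.1015

Q ≈ 1830 W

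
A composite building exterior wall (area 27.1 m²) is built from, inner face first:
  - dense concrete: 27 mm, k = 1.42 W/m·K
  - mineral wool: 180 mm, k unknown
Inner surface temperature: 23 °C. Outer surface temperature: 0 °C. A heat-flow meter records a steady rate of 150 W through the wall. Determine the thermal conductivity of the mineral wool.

k ≈ 0.0435 W/(m·K)

Thermal resistances in series:
R_dense concrete = L/(kA) = 0.027/(1.42×27.1) = 7.016×10^-4 K/W
Sum of known resistances R_other = 7.016×10^-4 K/W
Total R = ΔT/Q = 23/150 = 0.1533 K/W
R_mineral wool = R_total − R_other = 0.1526 K/W
k = L/(R·A) = 0.18/(0.1526×27.1)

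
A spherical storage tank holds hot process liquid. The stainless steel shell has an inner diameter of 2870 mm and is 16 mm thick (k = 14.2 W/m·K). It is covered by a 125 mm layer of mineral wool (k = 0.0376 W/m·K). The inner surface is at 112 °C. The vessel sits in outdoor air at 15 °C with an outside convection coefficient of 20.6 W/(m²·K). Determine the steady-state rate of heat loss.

Q ≈ 827 W

Each spherical layer contributes R = (1/r_i − 1/r_o)/(4πk):
R_stainless steel shell = (1/1.435 − 1/1.451)/(4π×14.2) = 4.306×10^-5 K/W
R_mineral wool = (1/1.451 − 1/1.576)/(4π×0.0376) = 0.1157 K/W
R_outer film = 1/(h·4πr_o²) = 1/(20.6×4π×1.576²) = 0.001555 K/W
R_total = 0.1173 K/W
Q = ΔT/R_total = 97/0.1173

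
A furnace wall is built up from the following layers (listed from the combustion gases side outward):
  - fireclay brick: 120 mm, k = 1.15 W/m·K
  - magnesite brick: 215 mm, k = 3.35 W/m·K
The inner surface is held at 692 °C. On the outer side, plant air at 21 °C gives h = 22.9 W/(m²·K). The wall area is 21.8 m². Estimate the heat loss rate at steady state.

Model the wall as resistances in series:
R_fireclay brick = L/(kA) = 0.12/(1.15×21.8) = 0.004787 K/W
R_magnesite brick = L/(kA) = 0.215/(3.35×21.8) = 0.002944 K/W
R_outer film = 1/(h_o·A) = 1/(22.9×21.8) = 0.002003 K/W
R_total = 0.009734 K/W
Q = ΔT / R_total = 671 / 0.009734

Q ≈ 68900 W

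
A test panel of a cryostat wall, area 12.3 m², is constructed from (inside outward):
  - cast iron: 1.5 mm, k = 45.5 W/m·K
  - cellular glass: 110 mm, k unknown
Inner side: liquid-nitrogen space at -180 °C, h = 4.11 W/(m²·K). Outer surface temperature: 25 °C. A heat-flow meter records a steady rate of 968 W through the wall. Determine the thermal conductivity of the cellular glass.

k ≈ 0.0466 W/(m·K)

Using the resistance-network approach (series):
R_inner film = 1/(h_i·A) = 1/(4.11×12.3) = 0.01978 K/W
R_cast iron = L/(kA) = 0.0015/(45.5×12.3) = 2.68×10^-6 K/W
Sum of known resistances R_other = 0.01978 K/W
Total R = ΔT/Q = 205/968 = 0.2118 K/W
R_cellular glass = R_total − R_other = 0.192 K/W
k = L/(R·A) = 0.11/(0.192×12.3)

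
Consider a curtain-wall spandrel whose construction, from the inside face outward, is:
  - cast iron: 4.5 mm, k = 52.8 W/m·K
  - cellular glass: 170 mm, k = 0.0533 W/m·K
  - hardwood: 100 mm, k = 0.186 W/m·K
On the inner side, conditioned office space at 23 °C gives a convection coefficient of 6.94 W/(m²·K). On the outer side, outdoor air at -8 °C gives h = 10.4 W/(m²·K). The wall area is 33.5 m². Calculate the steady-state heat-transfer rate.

Using the resistance-network approach (series):
R_inner film = 1/(h_i·A) = 1/(6.94×33.5) = 0.004301 K/W
R_cast iron = L/(kA) = 0.0045/(52.8×33.5) = 2.544×10^-6 K/W
R_cellular glass = L/(kA) = 0.17/(0.0533×33.5) = 0.09521 K/W
R_hardwood = L/(kA) = 0.1/(0.186×33.5) = 0.01605 K/W
R_outer film = 1/(h_o·A) = 1/(10.4×33.5) = 0.00287 K/W
R_total = 0.1184 K/W
Q = ΔT / R_total = 31 / 0.1184

Q ≈ 262 W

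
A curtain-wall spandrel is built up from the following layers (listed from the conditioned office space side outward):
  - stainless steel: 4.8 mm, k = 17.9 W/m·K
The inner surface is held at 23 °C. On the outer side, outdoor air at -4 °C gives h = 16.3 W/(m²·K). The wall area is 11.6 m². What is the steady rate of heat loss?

Q ≈ 5080 W

Thermal resistances in series:
R_stainless steel = L/(kA) = 0.0048/(17.9×11.6) = 2.312×10^-5 K/W
R_outer film = 1/(h_o·A) = 1/(16.3×11.6) = 0.005289 K/W
R_total = 0.005312 K/W
Q = ΔT / R_total = 27 / 0.005312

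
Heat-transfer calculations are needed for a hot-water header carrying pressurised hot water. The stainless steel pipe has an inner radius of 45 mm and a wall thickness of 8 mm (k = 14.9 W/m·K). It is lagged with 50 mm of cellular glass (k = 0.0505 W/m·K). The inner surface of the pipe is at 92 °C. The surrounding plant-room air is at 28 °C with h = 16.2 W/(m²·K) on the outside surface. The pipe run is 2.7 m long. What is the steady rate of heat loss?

Q ≈ 78.9 W

Cylindrical conduction, so R = ln(r₂/r₁)/(2πkL) per layer, in series:
R_stainless steel pipe wall = ln(53/45)/(2π×14.9×2.7) = 6.473×10^-4 K/W
R_cellular glass = ln(103/53)/(2π×0.0505×2.7) = 0.7756 K/W
R_outer film = 1/(h_o·2πr_oL) = 1/(16.2×2π×0.103×2.7) = 0.03533 K/W
R_total = 0.8115 K/W
Q = ΔT/R_total = 64/0.8115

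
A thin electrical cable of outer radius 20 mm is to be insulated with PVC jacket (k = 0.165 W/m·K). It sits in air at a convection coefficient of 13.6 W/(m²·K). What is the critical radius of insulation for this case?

r_cr ≈ 12.1 mm

For a cylinder r_cr = k/h = 0.165/13.6
r_cr = 12.1 mm; since the bare radius (20 mm) is above r_cr, any added insulation will reduce heat loss.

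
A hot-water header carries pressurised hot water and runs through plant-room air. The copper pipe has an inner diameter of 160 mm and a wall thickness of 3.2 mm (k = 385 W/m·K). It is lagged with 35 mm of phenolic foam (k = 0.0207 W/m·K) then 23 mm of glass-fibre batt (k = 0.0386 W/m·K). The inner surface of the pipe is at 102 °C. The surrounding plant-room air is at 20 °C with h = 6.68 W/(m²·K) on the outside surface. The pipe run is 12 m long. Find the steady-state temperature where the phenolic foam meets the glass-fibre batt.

Radial resistances (cylindrical: R_cond = ln(r_o/r_i)/(2πkL), R_conv = 1/(h·2πrL)):
R_copper pipe wall = ln(83.2/80)/(2π×385×12) = 1.351×10^-6 K/W
R_phenolic foam = ln(118.2/83.2)/(2π×0.0207×12) = 0.225 K/W
R_glass-fibre batt = ln(141.2/118.2)/(2π×0.0386×12) = 0.06109 K/W
R_outer film = 1/(h_o·2πr_oL) = 1/(6.68×2π×0.1412×12) = 0.01406 K/W
R_total = 0.3001 K/W
Q = ΔT/R_total = 82/0.3001
Q = 273 W
T_interface = T_inner − Q·ΣR(inner→interface) = 102 − 273×0.225

T ≈ 40.5 °C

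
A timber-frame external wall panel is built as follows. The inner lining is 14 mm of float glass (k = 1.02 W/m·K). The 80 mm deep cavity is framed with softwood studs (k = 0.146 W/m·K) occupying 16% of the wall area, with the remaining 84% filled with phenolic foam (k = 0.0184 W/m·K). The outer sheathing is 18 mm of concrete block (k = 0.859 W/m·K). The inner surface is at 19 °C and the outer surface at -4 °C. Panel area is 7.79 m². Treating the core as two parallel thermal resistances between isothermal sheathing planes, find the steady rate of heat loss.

Sheathing layers in series; stud and cavity paths in parallel between them.
R_inner = 0.014/(1.02×7.79) = 0.001762 K/W
R_stud  = 0.08/(0.146×0.16×7.79) = 0.4396 K/W
R_cav   = 0.08/(0.0184×0.84×7.79) = 0.6644 K/W
1/R_core = 1/R_stud + 1/R_cav → R_core = 0.2646 K/W
R_outer = 0.018/(0.859×7.79) = 0.00269 K/W
R_total = 0.269 K/W
Q = ΔT/R_total = 23/0.269

Q ≈ 85.5 W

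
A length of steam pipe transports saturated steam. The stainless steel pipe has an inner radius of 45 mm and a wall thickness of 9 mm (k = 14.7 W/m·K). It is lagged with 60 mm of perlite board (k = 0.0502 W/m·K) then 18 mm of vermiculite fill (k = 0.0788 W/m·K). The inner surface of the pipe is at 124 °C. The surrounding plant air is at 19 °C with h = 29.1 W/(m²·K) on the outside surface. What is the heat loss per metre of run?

Per-layer cylindrical resistances, series-summed:
R_stainless steel pipe wall = ln(54/45)/(2π×14.7×1) = 0.001974 K/W
R_perlite board = ln(114/54)/(2π×0.0502×1) = 2.369 K/W
R_vermiculite fill = ln(132/114)/(2π×0.0788×1) = 0.2961 K/W
R_outer film = 1/(h_o·2πr_oL) = 1/(29.1×2π×0.132×1) = 0.04143 K/W
R_total = 2.708 K/W
Q = ΔT/R_total = 105/2.708

q′ ≈ 38.8 W/m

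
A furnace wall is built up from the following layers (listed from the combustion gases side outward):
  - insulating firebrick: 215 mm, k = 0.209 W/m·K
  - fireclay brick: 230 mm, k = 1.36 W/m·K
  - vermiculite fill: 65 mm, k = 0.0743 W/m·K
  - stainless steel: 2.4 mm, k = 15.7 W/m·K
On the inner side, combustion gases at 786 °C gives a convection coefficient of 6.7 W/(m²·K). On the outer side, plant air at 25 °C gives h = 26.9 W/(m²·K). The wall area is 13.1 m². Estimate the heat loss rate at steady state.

Q ≈ 4410 W

Series thermal resistances:
R_inner film = 1/(h_i·A) = 1/(6.7×13.1) = 0.01139 K/W
R_insulating firebrick = L/(kA) = 0.215/(0.209×13.1) = 0.07853 K/W
R_fireclay brick = L/(kA) = 0.23/(1.36×13.1) = 0.01291 K/W
R_vermiculite fill = L/(kA) = 0.065/(0.0743×13.1) = 0.06678 K/W
R_stainless steel = L/(kA) = 0.0024/(15.7×13.1) = 1.167×10^-5 K/W
R_outer film = 1/(h_o·A) = 1/(26.9×13.1) = 0.002838 K/W
R_total = 0.1725 K/W
Q = ΔT / R_total = 761 / 0.1725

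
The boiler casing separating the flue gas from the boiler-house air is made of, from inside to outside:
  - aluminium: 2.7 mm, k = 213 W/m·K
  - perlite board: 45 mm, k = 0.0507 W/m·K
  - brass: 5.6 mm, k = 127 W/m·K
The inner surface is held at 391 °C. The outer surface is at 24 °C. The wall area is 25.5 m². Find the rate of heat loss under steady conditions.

Model the wall as resistances in series:
R_aluminium = L/(kA) = 0.0027/(213×25.5) = 4.971×10^-7 K/W
R_perlite board = L/(kA) = 0.045/(0.0507×25.5) = 0.03481 K/W
R_brass = L/(kA) = 0.0056/(127×25.5) = 1.729×10^-6 K/W
R_total = 0.03481 K/W
Q = ΔT / R_total = 367 / 0.03481

Q ≈ 10500 W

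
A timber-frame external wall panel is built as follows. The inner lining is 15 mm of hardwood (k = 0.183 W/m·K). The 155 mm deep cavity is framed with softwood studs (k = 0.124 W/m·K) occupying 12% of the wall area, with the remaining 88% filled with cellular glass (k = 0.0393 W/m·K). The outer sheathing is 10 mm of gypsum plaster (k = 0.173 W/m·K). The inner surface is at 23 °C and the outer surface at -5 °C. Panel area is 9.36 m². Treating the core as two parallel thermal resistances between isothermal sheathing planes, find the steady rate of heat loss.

Sheathing layers in series; stud and cavity paths in parallel between them.
R_inner = 0.015/(0.183×9.36) = 0.008757 K/W
R_stud  = 0.155/(0.124×0.12×9.36) = 1.113 K/W
R_cav   = 0.155/(0.0393×0.88×9.36) = 0.4788 K/W
1/R_core = 1/R_stud + 1/R_cav → R_core = 0.3348 K/W
R_outer = 0.01/(0.173×9.36) = 0.006176 K/W
R_total = 0.3497 K/W
Q = ΔT/R_total = 28/0.3497

Q ≈ 80.1 W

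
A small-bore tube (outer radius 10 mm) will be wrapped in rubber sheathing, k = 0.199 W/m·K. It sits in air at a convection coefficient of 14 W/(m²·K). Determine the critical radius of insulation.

For a cylinder r_cr = k/h = 0.199/14
r_cr = 14.2 mm; since the bare radius (10 mm) is below r_cr, adding a thin layer of insulation will *increase* heat loss.

r_cr ≈ 14.2 mm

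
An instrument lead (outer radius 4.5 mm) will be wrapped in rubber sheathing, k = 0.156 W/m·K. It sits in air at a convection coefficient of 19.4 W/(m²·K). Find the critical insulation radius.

For a cylinder r_cr = k/h = 0.156/19.4
r_cr = 8.04 mm; since the bare radius (4.5 mm) is below r_cr, adding a thin layer of insulation will *increase* heat loss.

r_cr ≈ 8.04 mm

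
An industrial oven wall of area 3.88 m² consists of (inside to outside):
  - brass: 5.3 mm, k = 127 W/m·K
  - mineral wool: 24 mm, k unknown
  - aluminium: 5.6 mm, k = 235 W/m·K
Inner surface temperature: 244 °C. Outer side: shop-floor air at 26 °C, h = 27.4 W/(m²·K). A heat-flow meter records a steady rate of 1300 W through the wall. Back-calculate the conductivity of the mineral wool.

Treating each layer as a thermal resistance in series:
R_brass = L/(kA) = 0.0053/(127×3.88) = 1.076×10^-5 K/W
R_aluminium = L/(kA) = 0.0056/(235×3.88) = 6.142×10^-6 K/W
R_outer film = 1/(h_o·A) = 1/(27.4×3.88) = 0.009406 K/W
Sum of known resistances R_other = 0.009423 K/W
Total R = ΔT/Q = 218/1300 = 0.1677 K/W
R_mineral wool = R_total − R_other = 0.1583 K/W
k = L/(R·A) = 0.024/(0.1583×3.88)

k ≈ 0.0391 W/(m·K)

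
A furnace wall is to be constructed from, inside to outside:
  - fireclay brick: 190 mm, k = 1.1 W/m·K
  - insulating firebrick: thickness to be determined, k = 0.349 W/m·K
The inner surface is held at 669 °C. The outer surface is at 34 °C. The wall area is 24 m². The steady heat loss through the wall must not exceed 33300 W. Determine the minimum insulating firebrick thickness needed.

Model the wall as resistances in series:
R_fireclay brick = L/(kA) = 0.19/(1.1×24) = 0.007197 K/W
Sum of the known resistances R_other = 0.007197 K/W
Required total resistance R_tot = ΔT/Q_allow = 635/33300 = 0.01907 K/W
R_insulating firebrick = R_tot − R_other = 0.01187 K/W
L = R·k·A = 0.01187×0.349×24

L ≈ 99.4 mm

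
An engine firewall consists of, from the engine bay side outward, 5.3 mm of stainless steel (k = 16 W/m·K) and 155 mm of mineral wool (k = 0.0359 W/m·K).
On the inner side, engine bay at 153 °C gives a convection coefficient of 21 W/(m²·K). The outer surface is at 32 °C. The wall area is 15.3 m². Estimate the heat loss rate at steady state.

Treating each layer as a thermal resistance in series:
R_inner film = 1/(h_i·A) = 1/(21×15.3) = 0.003112 K/W
R_stainless steel = L/(kA) = 0.0053/(16×15.3) = 2.165×10^-5 K/W
R_mineral wool = L/(kA) = 0.155/(0.0359×15.3) = 0.2822 K/W
R_total = 0.2853 K/W
Q = ΔT / R_total = 121 / 0.2853

Q ≈ 424 W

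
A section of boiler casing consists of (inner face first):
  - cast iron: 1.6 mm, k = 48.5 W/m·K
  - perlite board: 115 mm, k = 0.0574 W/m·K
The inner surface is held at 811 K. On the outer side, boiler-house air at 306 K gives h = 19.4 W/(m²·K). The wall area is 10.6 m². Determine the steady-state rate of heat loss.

Thermal resistances in series:
R_cast iron = L/(kA) = 0.0016/(48.5×10.6) = 3.112×10^-6 K/W
R_perlite board = L/(kA) = 0.115/(0.0574×10.6) = 0.189 K/W
R_outer film = 1/(h_o·A) = 1/(19.4×10.6) = 0.004863 K/W
R_total = 0.1939 K/W
Q = ΔT / R_total = 505 / 0.1939

Q ≈ 2600 W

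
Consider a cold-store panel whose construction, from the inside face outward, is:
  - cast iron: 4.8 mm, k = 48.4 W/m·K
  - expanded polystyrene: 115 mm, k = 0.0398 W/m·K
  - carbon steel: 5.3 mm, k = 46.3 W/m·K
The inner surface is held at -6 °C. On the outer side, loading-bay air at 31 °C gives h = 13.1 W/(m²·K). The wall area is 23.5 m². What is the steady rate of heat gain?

Q ≈ 293 W

Series thermal resistances:
R_cast iron = L/(kA) = 0.0048/(48.4×23.5) = 4.22×10^-6 K/W
R_expanded polystyrene = L/(kA) = 0.115/(0.0398×23.5) = 0.123 K/W
R_carbon steel = L/(kA) = 0.0053/(46.3×23.5) = 4.871×10^-6 K/W
R_outer film = 1/(h_o·A) = 1/(13.1×23.5) = 0.003248 K/W
R_total = 0.1262 K/W
Q = ΔT / R_total = 37 / 0.1262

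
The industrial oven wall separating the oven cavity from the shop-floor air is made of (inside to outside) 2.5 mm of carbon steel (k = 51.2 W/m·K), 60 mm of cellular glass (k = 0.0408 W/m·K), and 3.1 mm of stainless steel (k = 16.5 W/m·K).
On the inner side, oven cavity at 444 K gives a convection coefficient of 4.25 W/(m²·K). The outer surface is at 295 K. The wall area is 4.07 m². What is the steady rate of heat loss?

Using the resistance-network approach (series):
R_inner film = 1/(h_i·A) = 1/(4.25×4.07) = 0.05781 K/W
R_carbon steel = L/(kA) = 0.0025/(51.2×4.07) = 1.2×10^-5 K/W
R_cellular glass = L/(kA) = 0.06/(0.0408×4.07) = 0.3613 K/W
R_stainless steel = L/(kA) = 0.0031/(16.5×4.07) = 4.616×10^-5 K/W
R_total = 0.4192 K/W
Q = ΔT / R_total = 149 / 0.4192

Q ≈ 355 W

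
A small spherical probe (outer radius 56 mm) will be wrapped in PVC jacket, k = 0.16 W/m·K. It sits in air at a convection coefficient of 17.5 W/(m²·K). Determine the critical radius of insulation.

r_cr ≈ 18.3 mm

For a sphere r_cr = 2k/h = 2×0.16/17.5
r_cr = 18.3 mm; since the bare radius (56 mm) is above r_cr, any added insulation will reduce heat loss.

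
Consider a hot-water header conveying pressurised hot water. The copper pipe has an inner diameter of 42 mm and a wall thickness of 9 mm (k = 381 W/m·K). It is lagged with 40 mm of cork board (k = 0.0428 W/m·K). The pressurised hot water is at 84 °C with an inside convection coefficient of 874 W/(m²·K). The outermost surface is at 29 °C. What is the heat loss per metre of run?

For a radial system each layer contributes R = ln(r_out/r_in)/(2πkL); films add R = 1/(hA).
R_inner film = 1/(h_i·2πr₁L) = 1/(874×2π×0.021×1) = 0.008671 K/W
R_copper pipe wall = ln(30/21)/(2π×381×1) = 1.49×10^-4 K/W
R_cork board = ln(70/30)/(2π×0.0428×1) = 3.151 K/W
R_total = 3.16 K/W
Q = ΔT/R_total = 55/3.16

q′ ≈ 17.4 W/m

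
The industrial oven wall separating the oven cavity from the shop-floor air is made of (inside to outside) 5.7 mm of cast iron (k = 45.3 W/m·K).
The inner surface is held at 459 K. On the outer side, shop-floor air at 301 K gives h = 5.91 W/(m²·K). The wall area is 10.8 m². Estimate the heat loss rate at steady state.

Thermal resistances in series:
R_cast iron = L/(kA) = 0.0057/(45.3×10.8) = 1.165×10^-5 K/W
R_outer film = 1/(h_o·A) = 1/(5.91×10.8) = 0.01567 K/W
R_total = 0.01568 K/W
Q = ΔT / R_total = 158 / 0.01568

Q ≈ 10100 W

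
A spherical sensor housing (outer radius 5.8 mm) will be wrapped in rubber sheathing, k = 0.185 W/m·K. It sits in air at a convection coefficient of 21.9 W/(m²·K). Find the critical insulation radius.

For a sphere r_cr = 2k/h = 2×0.185/21.9
r_cr = 16.9 mm; since the bare radius (5.8 mm) is below r_cr, adding a thin layer of insulation will *increase* heat loss.

r_cr ≈ 16.9 mm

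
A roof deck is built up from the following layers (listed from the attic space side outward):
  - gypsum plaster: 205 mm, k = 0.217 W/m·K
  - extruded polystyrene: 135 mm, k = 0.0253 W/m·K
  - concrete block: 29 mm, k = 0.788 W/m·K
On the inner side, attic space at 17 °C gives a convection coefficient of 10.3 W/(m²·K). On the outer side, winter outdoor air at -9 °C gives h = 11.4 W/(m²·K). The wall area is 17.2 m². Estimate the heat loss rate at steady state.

Q ≈ 68.8 W

Series thermal resistances:
R_inner film = 1/(h_i·A) = 1/(10.3×17.2) = 0.005645 K/W
R_gypsum plaster = L/(kA) = 0.205/(0.217×17.2) = 0.05492 K/W
R_extruded polystyrene = L/(kA) = 0.135/(0.0253×17.2) = 0.3102 K/W
R_concrete block = L/(kA) = 0.029/(0.788×17.2) = 0.00214 K/W
R_outer film = 1/(h_o·A) = 1/(11.4×17.2) = 0.0051 K/W
R_total = 0.378 K/W
Q = ΔT / R_total = 26 / 0.378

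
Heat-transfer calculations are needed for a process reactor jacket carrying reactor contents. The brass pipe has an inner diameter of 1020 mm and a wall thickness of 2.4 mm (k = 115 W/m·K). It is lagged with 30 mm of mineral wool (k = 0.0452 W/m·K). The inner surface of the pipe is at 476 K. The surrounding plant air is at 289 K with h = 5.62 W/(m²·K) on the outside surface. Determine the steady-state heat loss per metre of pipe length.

q′ ≈ 740 W/m

Radial resistances (cylindrical: R_cond = ln(r_o/r_i)/(2πkL), R_conv = 1/(h·2πrL)):
R_brass pipe wall = ln(512.4/510)/(2π×115×1) = 6.497×10^-6 K/W
R_mineral wool = ln(542.4/512.4)/(2π×0.0452×1) = 0.2003 K/W
R_outer film = 1/(h_o·2πr_oL) = 1/(5.62×2π×0.5424×1) = 0.05221 K/W
R_total = 0.2526 K/W
Q = ΔT/R_total = 187/0.2526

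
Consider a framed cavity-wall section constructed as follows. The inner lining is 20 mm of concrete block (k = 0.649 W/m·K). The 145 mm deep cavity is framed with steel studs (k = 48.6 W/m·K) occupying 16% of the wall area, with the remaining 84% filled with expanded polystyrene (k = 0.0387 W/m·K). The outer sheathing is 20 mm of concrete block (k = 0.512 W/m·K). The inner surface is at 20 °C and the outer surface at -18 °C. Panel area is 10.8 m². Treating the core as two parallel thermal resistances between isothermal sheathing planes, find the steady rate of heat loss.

Q ≈ 4640 W

Sheathing layers in series; stud and cavity paths in parallel between them.
R_inner = 0.02/(0.649×10.8) = 0.002853 K/W
R_stud  = 0.145/(48.6×0.16×10.8) = 0.001727 K/W
R_cav   = 0.145/(0.0387×0.84×10.8) = 0.413 K/W
1/R_core = 1/R_stud + 1/R_cav → R_core = 0.001719 K/W
R_outer = 0.02/(0.512×10.8) = 0.003617 K/W
R_total = 0.00819 K/W
Q = ΔT/R_total = 38/0.00819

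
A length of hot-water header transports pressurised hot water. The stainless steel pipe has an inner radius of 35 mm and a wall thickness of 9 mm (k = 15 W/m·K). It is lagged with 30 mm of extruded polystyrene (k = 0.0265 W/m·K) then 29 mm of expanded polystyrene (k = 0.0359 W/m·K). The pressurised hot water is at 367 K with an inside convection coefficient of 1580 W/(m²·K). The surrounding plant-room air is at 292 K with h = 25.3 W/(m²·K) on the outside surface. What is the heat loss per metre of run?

Per-layer cylindrical resistances, series-summed:
R_inner film = 1/(h_i·2πr₁L) = 1/(1580×2π×0.035×1) = 0.002878 K/W
R_stainless steel pipe wall = ln(44/35)/(2π×15×1) = 0.002428 K/W
R_extruded polystyrene = ln(74/44)/(2π×0.0265×1) = 3.122 K/W
R_expanded polystyrene = ln(103/74)/(2π×0.0359×1) = 1.466 K/W
R_outer film = 1/(h_o·2πr_oL) = 1/(25.3×2π×0.103×1) = 0.06107 K/W
R_total = 4.655 K/W
Q = ΔT/R_total = 75/4.655

q′ ≈ 16.1 W/m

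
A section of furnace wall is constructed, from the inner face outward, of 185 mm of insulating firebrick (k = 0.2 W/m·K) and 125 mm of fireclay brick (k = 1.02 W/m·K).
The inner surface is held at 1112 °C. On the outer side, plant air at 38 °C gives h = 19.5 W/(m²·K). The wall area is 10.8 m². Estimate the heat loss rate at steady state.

Using the resistance-network approach (series):
R_insulating firebrick = L/(kA) = 0.185/(0.2×10.8) = 0.08565 K/W
R_fireclay brick = L/(kA) = 0.125/(1.02×10.8) = 0.01135 K/W
R_outer film = 1/(h_o·A) = 1/(19.5×10.8) = 0.004748 K/W
R_total = 0.1017 K/W
Q = ΔT / R_total = 1074 / 0.1017

Q ≈ 10600 W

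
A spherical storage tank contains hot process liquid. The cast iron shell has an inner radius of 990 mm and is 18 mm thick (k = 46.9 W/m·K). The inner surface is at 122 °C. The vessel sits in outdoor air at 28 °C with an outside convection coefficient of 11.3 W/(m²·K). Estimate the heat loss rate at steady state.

Spherical conduction: R = (1/r_in − 1/r_out)/(4πk) per layer; series-sum.
R_cast iron shell = (1/0.99 − 1/1.008)/(4π×46.9) = 3.061×10^-5 K/W
R_outer film = 1/(h·4πr_o²) = 1/(11.3×4π×1.008²) = 0.006931 K/W
R_total = 0.006962 K/W
Q = ΔT/R_total = 94/0.006962

Q ≈ 13500 W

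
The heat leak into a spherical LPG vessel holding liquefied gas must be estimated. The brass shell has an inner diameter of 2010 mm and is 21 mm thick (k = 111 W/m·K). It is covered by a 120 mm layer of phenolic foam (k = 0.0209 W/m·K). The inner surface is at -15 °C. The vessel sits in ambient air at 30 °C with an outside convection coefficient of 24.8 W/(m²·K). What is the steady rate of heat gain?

Q ≈ 115 W

Radial (spherical) resistances in series:
R_brass shell = (1/1.005 − 1/1.026)/(4π×111) = 1.46×10^-5 K/W
R_phenolic foam = (1/1.026 − 1/1.146)/(4π×0.0209) = 0.3886 K/W
R_outer film = 1/(h·4πr_o²) = 1/(24.8×4π×1.146²) = 0.002443 K/W
R_total = 0.391 K/W
Q = ΔT/R_total = 45/0.391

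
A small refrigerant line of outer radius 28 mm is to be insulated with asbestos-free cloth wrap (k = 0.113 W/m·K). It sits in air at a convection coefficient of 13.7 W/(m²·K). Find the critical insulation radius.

For a cylinder r_cr = k/h = 0.113/13.7
r_cr = 8.25 mm; since the bare radius (28 mm) is above r_cr, any added insulation will reduce heat loss.

r_cr ≈ 8.25 mm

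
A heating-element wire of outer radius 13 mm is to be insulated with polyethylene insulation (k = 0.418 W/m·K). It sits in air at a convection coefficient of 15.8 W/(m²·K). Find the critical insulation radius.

r_cr ≈ 26.5 mm

For a cylinder r_cr = k/h = 0.418/15.8
r_cr = 26.5 mm; since the bare radius (13 mm) is below r_cr, adding a thin layer of insulation will *increase* heat loss.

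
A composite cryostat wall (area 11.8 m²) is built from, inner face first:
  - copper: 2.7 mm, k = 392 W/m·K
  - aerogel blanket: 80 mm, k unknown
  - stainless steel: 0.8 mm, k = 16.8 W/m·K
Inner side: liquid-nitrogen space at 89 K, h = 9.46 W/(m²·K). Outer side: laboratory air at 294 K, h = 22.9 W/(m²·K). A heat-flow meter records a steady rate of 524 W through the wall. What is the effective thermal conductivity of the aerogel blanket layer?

Model the wall as resistances in series:
R_inner film = 1/(h_i·A) = 1/(9.46×11.8) = 0.008958 K/W
R_copper = L/(kA) = 0.0027/(392×11.8) = 5.837×10^-7 K/W
R_stainless steel = L/(kA) = 0.0008/(16.8×11.8) = 4.036×10^-6 K/W
R_outer film = 1/(h_o·A) = 1/(22.9×11.8) = 0.003701 K/W
Sum of known resistances R_other = 0.01266 K/W
Total R = ΔT/Q = 205/524 = 0.3912 K/W
R_aerogel blanket = R_total − R_other = 0.3786 K/W
k = L/(R·A) = 0.08/(0.3786×11.8)

k ≈ 0.0179 W/(m·K)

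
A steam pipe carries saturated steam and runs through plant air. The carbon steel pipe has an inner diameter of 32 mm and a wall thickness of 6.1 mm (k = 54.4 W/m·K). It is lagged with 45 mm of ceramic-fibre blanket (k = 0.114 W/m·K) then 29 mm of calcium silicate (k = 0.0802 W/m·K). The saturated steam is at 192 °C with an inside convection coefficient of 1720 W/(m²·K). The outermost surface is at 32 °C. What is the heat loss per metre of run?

Treating each annulus and film as a series resistance:
R_inner film = 1/(h_i·2πr₁L) = 1/(1720×2π×0.016×1) = 0.005783 K/W
R_carbon steel pipe wall = ln(22.1/16)/(2π×54.4×1) = 9.449×10^-4 K/W
R_ceramic-fibre blanket = ln(67.1/22.1)/(2π×0.114×1) = 1.551 K/W
R_calcium silicate = ln(96.1/67.1)/(2π×0.0802×1) = 0.7128 K/W
R_total = 2.27 K/W
Q = ΔT/R_total = 160/2.27

q′ ≈ 70.5 W/m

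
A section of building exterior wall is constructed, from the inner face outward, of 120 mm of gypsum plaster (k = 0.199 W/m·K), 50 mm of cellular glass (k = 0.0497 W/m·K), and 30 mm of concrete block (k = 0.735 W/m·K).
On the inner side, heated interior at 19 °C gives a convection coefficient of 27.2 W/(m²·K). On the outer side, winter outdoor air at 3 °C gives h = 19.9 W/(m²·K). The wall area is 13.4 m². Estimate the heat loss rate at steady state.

Q ≈ 123 W

Treating each layer as a thermal resistance in series:
R_inner film = 1/(h_i·A) = 1/(27.2×13.4) = 0.002744 K/W
R_gypsum plaster = L/(kA) = 0.12/(0.199×13.4) = 0.045 K/W
R_cellular glass = L/(kA) = 0.05/(0.0497×13.4) = 0.07508 K/W
R_concrete block = L/(kA) = 0.03/(0.735×13.4) = 0.003046 K/W
R_outer film = 1/(h_o·A) = 1/(19.9×13.4) = 0.00375 K/W
R_total = 0.1296 K/W
Q = ΔT / R_total = 16 / 0.1296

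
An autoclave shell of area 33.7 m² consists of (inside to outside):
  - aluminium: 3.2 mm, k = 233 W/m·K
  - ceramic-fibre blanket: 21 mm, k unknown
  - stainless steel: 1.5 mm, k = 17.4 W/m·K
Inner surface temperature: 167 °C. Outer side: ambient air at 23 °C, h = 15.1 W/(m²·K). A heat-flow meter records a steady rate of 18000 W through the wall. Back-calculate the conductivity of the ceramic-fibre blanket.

Thermal resistances in series:
R_aluminium = L/(kA) = 0.0032/(233×33.7) = 4.075×10^-7 K/W
R_stainless steel = L/(kA) = 0.0015/(17.4×33.7) = 2.558×10^-6 K/W
R_outer film = 1/(h_o·A) = 1/(15.1×33.7) = 0.001965 K/W
Sum of known resistances R_other = 0.001968 K/W
Total R = ΔT/Q = 144/18000 = 0.008 K/W
R_ceramic-fibre blanket = R_total − R_other = 0.006032 K/W
k = L/(R·A) = 0.021/(0.006032×33.7)

k ≈ 0.103 W/(m·K)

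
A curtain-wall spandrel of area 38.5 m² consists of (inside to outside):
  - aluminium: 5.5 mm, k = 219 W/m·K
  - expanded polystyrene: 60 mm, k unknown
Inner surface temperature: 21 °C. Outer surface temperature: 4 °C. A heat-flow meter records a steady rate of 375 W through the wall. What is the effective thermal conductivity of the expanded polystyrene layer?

Thermal resistances in series:
R_aluminium = L/(kA) = 0.0055/(219×38.5) = 6.523×10^-7 K/W
Sum of known resistances R_other = 6.523×10^-7 K/W
Total R = ΔT/Q = 17/375 = 0.04533 K/W
R_expanded polystyrene = R_total − R_other = 0.04533 K/W
k = L/(R·A) = 0.06/(0.04533×38.5)

k ≈ 0.0344 W/(m·K)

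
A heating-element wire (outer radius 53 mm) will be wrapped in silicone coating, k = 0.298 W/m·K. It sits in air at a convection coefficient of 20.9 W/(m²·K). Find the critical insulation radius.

For a cylinder r_cr = k/h = 0.298/20.9
r_cr = 14.3 mm; since the bare radius (53 mm) is above r_cr, any added insulation will reduce heat loss.

r_cr ≈ 14.3 mm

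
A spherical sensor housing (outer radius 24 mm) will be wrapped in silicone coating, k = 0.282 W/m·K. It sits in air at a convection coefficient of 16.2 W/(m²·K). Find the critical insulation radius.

r_cr ≈ 34.8 mm

For a sphere r_cr = 2k/h = 2×0.282/16.2
r_cr = 34.8 mm; since the bare radius (24 mm) is below r_cr, adding a thin layer of insulation will *increase* heat loss.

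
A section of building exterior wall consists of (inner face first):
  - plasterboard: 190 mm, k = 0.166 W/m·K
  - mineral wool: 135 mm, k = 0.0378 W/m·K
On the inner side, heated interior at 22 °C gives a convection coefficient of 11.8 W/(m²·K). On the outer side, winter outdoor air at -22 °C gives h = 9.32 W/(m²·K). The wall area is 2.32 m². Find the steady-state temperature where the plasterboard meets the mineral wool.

T ≈ 11 °C

Thermal resistances in series:
R_inner film = 1/(h_i·A) = 1/(11.8×2.32) = 0.03653 K/W
R_plasterboard = L/(kA) = 0.19/(0.166×2.32) = 0.4934 K/W
R_mineral wool = L/(kA) = 0.135/(0.0378×2.32) = 1.539 K/W
R_outer film = 1/(h_o·A) = 1/(9.32×2.32) = 0.04625 K/W
R_total = 2.116 K/W;  Q = ΔT/R_total = 44/2.116 = 20.8 W
T_interface = T_inner − Q·ΣR(inner→interface) = 22 − 20.8×0.5299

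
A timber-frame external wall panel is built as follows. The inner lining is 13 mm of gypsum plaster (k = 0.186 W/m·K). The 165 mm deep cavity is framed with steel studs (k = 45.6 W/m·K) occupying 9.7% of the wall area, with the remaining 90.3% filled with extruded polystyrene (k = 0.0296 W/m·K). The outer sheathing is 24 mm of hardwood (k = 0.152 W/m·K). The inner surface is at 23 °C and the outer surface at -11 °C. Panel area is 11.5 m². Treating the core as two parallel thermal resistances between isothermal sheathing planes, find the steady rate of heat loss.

Q ≈ 1480 W

Sheathing layers in series; stud and cavity paths in parallel between them.
R_inner = 0.013/(0.186×11.5) = 0.006078 K/W
R_stud  = 0.165/(45.6×0.097×11.5) = 0.003244 K/W
R_cav   = 0.165/(0.0296×0.903×11.5) = 0.5368 K/W
1/R_core = 1/R_stud + 1/R_cav → R_core = 0.003224 K/W
R_outer = 0.024/(0.152×11.5) = 0.01373 K/W
R_total = 0.02303 K/W
Q = ΔT/R_total = 34/0.02303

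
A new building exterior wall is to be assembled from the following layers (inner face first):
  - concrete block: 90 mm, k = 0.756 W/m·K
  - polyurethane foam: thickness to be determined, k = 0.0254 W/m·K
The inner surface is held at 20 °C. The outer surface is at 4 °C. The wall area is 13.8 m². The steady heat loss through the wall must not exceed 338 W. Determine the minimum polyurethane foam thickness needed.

Using the resistance-network approach (series):
R_concrete block = L/(kA) = 0.09/(0.756×13.8) = 0.008627 K/W
Sum of the known resistances R_other = 0.008627 K/W
Required total resistance R_tot = ΔT/Q_allow = 16/338 = 0.04734 K/W
R_polyurethane foam = R_tot − R_other = 0.03871 K/W
L = R·k·A = 0.03871×0.0254×13.8

L ≈ 13.6 mm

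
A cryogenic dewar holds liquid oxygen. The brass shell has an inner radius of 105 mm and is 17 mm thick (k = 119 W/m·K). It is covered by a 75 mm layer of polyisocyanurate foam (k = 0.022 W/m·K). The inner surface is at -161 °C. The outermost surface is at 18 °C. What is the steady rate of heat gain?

Q ≈ 15.9 W

Each spherical layer contributes R = (1/r_i − 1/r_o)/(4πk):
R_brass shell = (1/0.105 − 1/0.122)/(4π×119) = 8.874×10^-4 K/W
R_polyisocyanurate foam = (1/0.122 − 1/0.197)/(4π×0.022) = 11.29 K/W
R_total = 11.29 K/W
Q = ΔT/R_total = 179/11.29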